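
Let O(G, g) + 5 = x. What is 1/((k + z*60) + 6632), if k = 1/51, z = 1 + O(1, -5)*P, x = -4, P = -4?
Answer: 51/451453 ≈ 0.00011297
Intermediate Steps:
O(G, g) = -9 (O(G, g) = -5 - 4 = -9)
z = 37 (z = 1 - 9*(-4) = 1 + 36 = 37)
k = 1/51 ≈ 0.019608
1/((k + z*60) + 6632) = 1/((1/51 + 37*60) + 6632) = 1/((1/51 + 2220) + 6632) = 1/(113221/51 + 6632) = 1/(451453/51) = 51/451453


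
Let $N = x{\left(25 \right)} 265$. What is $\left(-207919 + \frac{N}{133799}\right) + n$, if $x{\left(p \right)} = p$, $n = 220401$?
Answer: $\frac{1670085743}{133799} \approx 12482.0$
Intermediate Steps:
$N = 6625$ ($N = 25 \cdot 265 = 6625$)
$\left(-207919 + \frac{N}{133799}\right) + n = \left(-207919 + \frac{6625}{133799}\right) + 220401 = - \frac{27819347656}{133799} + 220401 = \frac{1670085743}{133799}$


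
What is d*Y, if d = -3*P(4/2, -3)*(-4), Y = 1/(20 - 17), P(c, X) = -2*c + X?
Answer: -28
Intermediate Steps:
P(c, X) = X - 2*c
Y = ⅓ (Y = 1/3 = ⅓ ≈ 0.33333)
d = -84 (d = -3*(-3 - 8/2)*(-4) = -3*(-3 - 2*2)*(-4) = -3*(-3 - 4)*(-4) = -(-21)*(-4) = -3*28 = -84)
d*Y = -84*⅓ = -28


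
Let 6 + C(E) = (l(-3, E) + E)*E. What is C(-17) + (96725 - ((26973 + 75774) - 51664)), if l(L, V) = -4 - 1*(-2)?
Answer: 45959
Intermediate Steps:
l(L, V) = -2 (l(L, V) = -4 + 2 = -2)
C(E) = -6 + E*(-2 + E) (C(E) = -6 + (-2 + E)*E = -6 + E*(-2 + E))
C(-17) + (96725 - ((26973 + 75774) - 51664)) = (-6 + (-17)² - 2*(-17)) + (96725 - ((26973 + 75774) - 51664)) = (-6 + 289 + 34) + (96725 - (102747 - 51664)) = 317 + (96725 - 1*51083) = 317 + (96725 - 51083) = 317 + 45642 = 45959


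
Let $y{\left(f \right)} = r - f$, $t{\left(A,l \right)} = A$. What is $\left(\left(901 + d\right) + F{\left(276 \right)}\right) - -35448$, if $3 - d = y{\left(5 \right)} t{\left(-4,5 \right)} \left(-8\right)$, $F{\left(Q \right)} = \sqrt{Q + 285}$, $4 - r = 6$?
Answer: $36576 + \sqrt{561} \approx 36600.0$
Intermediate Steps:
$r = -2$ ($r = 4 - 6 = -2$)
$y{\left(f \right)} = -2 - f$
$F{\left(Q \right)} = \sqrt{285 + Q}$
$d = 227$ ($d = 3 - \left(-2 - 5\right) \left(-4\right) \left(-8\right) = 3 - \left(-7\right) \left(-4\right) \left(-8\right) = 3 - 28 \left(-8\right) = 3 - -224 = 3 + 224 = 227$)
$\left(\left(901 + d\right) + F{\left(276 \right)}\right) - -35448 = \left(\left(901 + 227\right) + \sqrt{285 + 276}\right) - -35448 = \left(1128 + \sqrt{561}\right) + 35448 = 36576 + \sqrt{561}$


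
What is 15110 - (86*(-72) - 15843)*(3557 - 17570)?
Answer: -308761345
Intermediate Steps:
15110 - (86*(-72) - 15843)*(3557 - 17570) = 15110 - (-6192 - 15843)*(-14013) = 15110 - (-22035)*(-14013) = 15110 - 1*308776455 = 15110 - 308776455 = -308761345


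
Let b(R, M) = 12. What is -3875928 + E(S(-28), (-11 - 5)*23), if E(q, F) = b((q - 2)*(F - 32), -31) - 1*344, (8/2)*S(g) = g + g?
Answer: -3876260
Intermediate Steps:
S(g) = g/2 (S(g) = (g + g)/4 = (2*g)/4 = g/2)
E(q, F) = -332 (E(q, F) = 12 - 1*344 = 12 - 344 = -332)
-3875928 + E(S(-28), (-11 - 5)*23) = -3875928 - 332 = -3876260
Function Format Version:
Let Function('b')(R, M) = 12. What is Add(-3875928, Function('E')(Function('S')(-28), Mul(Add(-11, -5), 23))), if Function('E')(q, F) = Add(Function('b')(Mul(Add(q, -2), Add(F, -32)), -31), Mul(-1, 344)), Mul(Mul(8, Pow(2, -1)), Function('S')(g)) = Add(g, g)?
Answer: -3876260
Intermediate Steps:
Function('S')(g) = Mul(Rational(1, 2), g) (Function('S')(g) = Mul(Rational(1, 4), Add(g, g)) = Mul(Rational(1, 4), Mul(2, g)) = Mul(Rational(1, 2), g))
Function('E')(q, F) = -332 (Function('E')(q, F) = Add(12, Mul(-1, 344)) = Add(12, -344) = -332)
Add(-3875928, Function('E')(Function('S')(-28), Mul(Add(-11, -5), 23))) = Add(-3875928, -332) = -3876260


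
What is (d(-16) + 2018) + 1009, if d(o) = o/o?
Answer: 3028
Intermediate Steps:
d(o) = 1
(d(-16) + 2018) + 1009 = (1 + 2018) + 1009 = 2019 + 1009 = 3028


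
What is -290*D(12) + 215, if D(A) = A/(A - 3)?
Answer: -515/3 ≈ -171.67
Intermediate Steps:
D(A) = A/(-3 + A)
-290*D(12) + 215 = -3480/(-3 + 12) + 215 = -3480/9 + 215 = -290*4/3 + 215 = -1160/3 + 215 = -515/3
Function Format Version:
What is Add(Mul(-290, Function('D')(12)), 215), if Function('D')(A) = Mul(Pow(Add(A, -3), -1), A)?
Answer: Rational(-515, 3) ≈ -171.67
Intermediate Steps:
Function('D')(A) = Mul(A, Pow(Add(-3, A), -1)) (Function('D')(A) = Mul(Pow(Add(-3, A), -1), A) = Mul(A, Pow(Add(-3, A), -1)))
Add(Mul(-290, Function('D')(12)), 215) = Add(Mul(-290, Mul(12, Pow(Add(-3, 12), -1))), 215) = Add(Mul(-290, Mul(12, Pow(9, -1))), 215) = Add(Mul(-290, Mul(12, Rational(1, 9))), 215) = Add(Mul(-290, Rational(4, 3)), 215) = Add(Rational(-1160, 3), 215) = Rational(-515, 3)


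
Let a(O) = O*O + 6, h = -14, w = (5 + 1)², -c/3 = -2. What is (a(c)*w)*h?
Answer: -21168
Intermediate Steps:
c = 6 (c = -3*(-2) = 6)
w = 36 (w = 6² = 36)
a(O) = 6 + O² (a(O) = O² + 6 = 6 + O²)
(a(c)*w)*h = ((6 + 6²)*36)*(-14) = ((6 + 36)*36)*(-14) = (42*36)*(-14) = 1512*(-14) = -21168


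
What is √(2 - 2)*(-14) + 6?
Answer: 6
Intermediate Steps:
√(2 - 2)*(-14) + 6 = √0*(-14) + 6 = 0*(-14) + 6 = 0 + 6 = 6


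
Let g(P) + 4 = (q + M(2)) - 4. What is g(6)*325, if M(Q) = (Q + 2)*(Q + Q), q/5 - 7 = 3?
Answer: 18850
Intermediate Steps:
q = 50 (q = 35 + 5*3 = 35 + 15 = 50)
M(Q) = 2*Q*(2 + Q) (M(Q) = (2 + Q)*(2*Q) = 2*Q*(2 + Q))
g(P) = 58 (g(P) = -4 + ((50 + 2*2*(2 + 2)) - 4) = -4 + ((50 + 2*2*4) - 4) = -4 + ((50 + 16) - 4) = -4 + (66 - 4) = -4 + 62 = 58)
g(6)*325 = 58*325 = 18850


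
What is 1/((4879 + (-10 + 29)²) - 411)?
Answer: 1/4829 ≈ 0.00020708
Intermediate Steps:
1/((4879 + (-10 + 29)²) - 411) = 1/((4879 + 19²) - 411) = 1/((4879 + 361) - 411) = 1/(5240 - 411) = 1/4829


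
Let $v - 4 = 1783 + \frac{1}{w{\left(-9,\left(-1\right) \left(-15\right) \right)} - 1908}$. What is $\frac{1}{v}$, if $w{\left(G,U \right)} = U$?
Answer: $\frac{1893}{3382790} \approx 0.0005596$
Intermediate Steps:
$v = \frac{3382790}{1893}$ ($v = 4 + \left(1783 + \frac{1}{\left(-1\right) \left(-15\right) - 1908}\right) = 4 + \left(1783 + \frac{1}{15 - 1908}\right) = 4 + \left(1783 + \frac{1}{-1893}\right) = 4 + \left(1783 - \frac{1}{1893}\right) = 4 + \frac{3375218}{1893} = \frac{3382790}{1893} \approx 1787.0$)
$\frac{1}{v} = \frac{1}{\frac{3382790}{1893}} = \frac{1893}{3382790}$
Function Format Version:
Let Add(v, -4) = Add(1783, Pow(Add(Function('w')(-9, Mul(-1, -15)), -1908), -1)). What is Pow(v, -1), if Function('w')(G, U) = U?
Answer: Rational(1893, 3382790) ≈ 0.00055960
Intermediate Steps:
v = Rational(3382790, 1893) (v = Add(4, Add(1783, Pow(Add(Mul(-1, -15), -1908), -1))) = Add(4, Add(1783, Pow(Add(15, -1908), -1))) = Add(4, Add(1783, Pow(-1893, -1))) = Add(4, Add(1783, Rational(-1, 1893))) = Add(4, Rational(3375218, 1893)) = Rational(3382790, 1893) ≈ 1787.0)
Pow(v, -1) = Pow(Rational(3382790, 1893), -1) = Rational(1893, 3382790)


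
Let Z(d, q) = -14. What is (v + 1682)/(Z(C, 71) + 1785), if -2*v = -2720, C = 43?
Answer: 3042/1771 ≈ 1.7177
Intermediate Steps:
v = 1360 (v = -1/2*(-2720) = 1360)
(v + 1682)/(Z(C, 71) + 1785) = (1360 + 1682)/(-14 + 1785) = 3042/1771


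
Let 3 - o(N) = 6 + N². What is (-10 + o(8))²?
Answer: 5929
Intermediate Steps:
o(N) = -3 - N² (o(N) = 3 - (6 + N²) = 3 + (-6 - N²) = -3 - N²)
(-10 + o(8))² = (-10 + (-3 - 1*8²))² = (-10 + (-3 - 1*64))² = (-10 + (-3 - 64))² = (-10 - 67)² = (-77)² = 5929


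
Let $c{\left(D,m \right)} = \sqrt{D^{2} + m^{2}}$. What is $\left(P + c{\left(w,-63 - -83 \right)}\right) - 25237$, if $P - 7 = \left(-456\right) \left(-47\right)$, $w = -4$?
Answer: $-3798 + 4 \sqrt{26} \approx -3777.6$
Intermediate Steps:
$P = 21439$ ($P = 7 - -21432 = 7 + 21432 = 21439$)
$\left(P + c{\left(w,-63 - -83 \right)}\right) - 25237 = \left(21439 + \sqrt{\left(-4\right)^{2} + \left(-63 - -83\right)^{2}}\right) - 25237 = \left(21439 + \sqrt{16 + \left(-63 + 83\right)^{2}}\right) - 25237 = \left(21439 + \sqrt{16 + 20^{2}}\right) - 25237 = \left(21439 + \sqrt{16 + 400}\right) - 25237 = \left(21439 + \sqrt{416}\right) - 25237 = \left(21439 + 4 \sqrt{26}\right) - 25237 = -3798 + 4 \sqrt{26}$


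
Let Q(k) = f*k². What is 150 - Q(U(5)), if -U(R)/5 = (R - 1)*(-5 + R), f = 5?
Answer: 150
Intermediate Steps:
U(R) = -5*(-1 + R)*(-5 + R) (U(R) = -5*(R - 1)*(-5 + R) = -5*(-1 + R)*(-5 + R))
Q(k) = 5*k²
150 - Q(U(5)) = 150 - 5*(-25 - 5*5² + 30*5)² = 150 - 5*(-25 - 5*25 + 150)² = 150 - 5*(-25 - 125 + 150)² = 150 - 5*0² = 150 - 5*0 = 150 - 1*0 = 150 + 0 = 150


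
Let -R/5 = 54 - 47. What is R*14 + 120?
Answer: -370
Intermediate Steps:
R = -35 (R = -5*(54 - 47) = -5*7 = -35)
R*14 + 120 = -35*14 + 120 = -490 + 120 = -370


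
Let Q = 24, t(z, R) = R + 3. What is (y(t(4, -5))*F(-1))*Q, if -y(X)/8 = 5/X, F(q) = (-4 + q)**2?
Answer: 12000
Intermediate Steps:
t(z, R) = 3 + R
y(X) = -40/X
(y(t(4, -5))*F(-1))*Q = ((-40/(3 - 5))*(-4 - 1)**2)*24 = (-40/(-2)*(-5)**2)*24 = (-40*(-1/2)*25)*24 = (20*25)*24 = 500*24 = 12000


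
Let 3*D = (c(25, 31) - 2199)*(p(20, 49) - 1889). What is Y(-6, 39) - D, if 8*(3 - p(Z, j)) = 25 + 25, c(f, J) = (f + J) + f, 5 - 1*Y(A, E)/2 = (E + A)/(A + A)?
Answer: -1335913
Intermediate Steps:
Y(A, E) = 10 - (A + E)/A (Y(A, E) = 10 - 2*(E + A)/(A + A) = 10 - 2*(A + E)/(2*A) = 10 - 2*(A + E)*1/(2*A) = 10 - (A + E)/A)
c(f, J) = J + 2*f (c(f, J) = (J + f) + f = J + 2*f)
p(Z, j) = -13/4 (p(Z, j) = 3 - (25 + 25)/8 = 3 - ⅛*50 = 3 - 25/4 = -13/4)
D = 2671857/2 (D = (((31 + 2*25) - 2199)*(-13/4 - 1889))/3 = (((31 + 50) - 2199)*(-7569/4))/3 = ((81 - 2199)*(-7569/4))/3 = (-2118*(-7569/4))/3 = (⅓)*(8015571/2) = 2671857/2 ≈ 1.3359e+6)
Y(-6, 39) - D = (9 - 1*39/(-6)) - 1*2671857/2 = (9 - 1*39*(-⅙)) - 2671857/2 = (9 + 13/2) - 2671857/2 = 31/2 - 2671857/2 = -1335913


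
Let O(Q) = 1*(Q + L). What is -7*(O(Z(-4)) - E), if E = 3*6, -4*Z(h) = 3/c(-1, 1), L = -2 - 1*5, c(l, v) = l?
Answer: 679/4 ≈ 169.75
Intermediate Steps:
L = -7 (L = -2 - 5 = -7)
Z(h) = ¾ (Z(h) = -3/(4*(-1)) = -3*(-1)/4 = -¼*(-3) = ¾)
E = 18
O(Q) = -7 + Q (O(Q) = 1*(Q - 7) = 1*(-7 + Q) = -7 + Q)
-7*(O(Z(-4)) - E) = -7*((-7 + ¾) - 1*18) = -7*(-25/4 - 18) = -7*(-97/4) = 679/4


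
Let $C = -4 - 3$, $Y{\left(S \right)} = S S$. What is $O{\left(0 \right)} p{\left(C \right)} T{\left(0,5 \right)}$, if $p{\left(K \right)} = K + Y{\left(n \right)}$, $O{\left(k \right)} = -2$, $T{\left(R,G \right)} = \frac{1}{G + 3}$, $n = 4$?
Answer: $- \frac{9}{4} \approx -2.25$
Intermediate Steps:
$Y{\left(S \right)} = S^{2}$
$T{\left(R,G \right)} = \frac{1}{3 + G}$
$C = -7$
$p{\left(K \right)} = 16 + K$ ($p{\left(K \right)} = K + 4^{2} = K + 16 = 16 + K$)
$O{\left(0 \right)} p{\left(C \right)} T{\left(0,5 \right)} = \frac{\left(-2\right) \left(16 - 7\right)}{3 + 5} = \frac{\left(-2\right) 9}{8} = \left(-18\right) \frac{1}{8} = - \frac{9}{4}$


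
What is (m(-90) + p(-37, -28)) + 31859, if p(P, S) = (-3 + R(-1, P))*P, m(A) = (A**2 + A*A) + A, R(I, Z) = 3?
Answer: 47969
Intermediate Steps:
m(A) = A + 2*A**2 (m(A) = (A**2 + A**2) + A = 2*A**2 + A = A + 2*A**2)
p(P, S) = 0 (p(P, S) = (-3 + 3)*P = 0*P = 0)
(m(-90) + p(-37, -28)) + 31859 = (-90*(1 + 2*(-90)) + 0) + 31859 = (-90*(1 - 180) + 0) + 31859 = (-90*(-179) + 0) + 31859 = (16110 + 0) + 31859 = 16110 + 31859 = 47969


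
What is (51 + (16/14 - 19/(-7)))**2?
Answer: 147456/49 ≈ 3009.3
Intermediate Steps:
(51 + (16/14 - 19/(-7)))**2 = (51 + (16*(1/14) - 19*(-1/7)))**2 = (51 + (8/7 + 19/7))**2 = (51 + 27/7)**2 = (384/7)**2 = 147456/49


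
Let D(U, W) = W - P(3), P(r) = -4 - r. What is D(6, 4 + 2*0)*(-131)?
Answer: -1441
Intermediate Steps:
D(U, W) = 7 + W (D(U, W) = W - (-4 - 1*3) = W - (-4 - 3) = W - 1*(-7) = W + 7 = 7 + W)
D(6, 4 + 2*0)*(-131) = (7 + (4 + 2*0))*(-131) = (7 + (4 + 0))*(-131) = (7 + 4)*(-131) = 11*(-131) = -1441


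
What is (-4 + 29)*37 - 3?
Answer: 922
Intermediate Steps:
(-4 + 29)*37 - 3 = 25*37 - 3 = 925 - 3 = 922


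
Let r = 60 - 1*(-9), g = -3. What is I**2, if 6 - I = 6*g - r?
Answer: 8649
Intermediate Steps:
r = 69 (r = 60 + 9 = 69)
I = 93 (I = 6 - (6*(-3) - 1*69) = 6 - (-18 - 69) = 6 - 1*(-87) = 6 + 87 = 93)
I**2 = 93**2 = 8649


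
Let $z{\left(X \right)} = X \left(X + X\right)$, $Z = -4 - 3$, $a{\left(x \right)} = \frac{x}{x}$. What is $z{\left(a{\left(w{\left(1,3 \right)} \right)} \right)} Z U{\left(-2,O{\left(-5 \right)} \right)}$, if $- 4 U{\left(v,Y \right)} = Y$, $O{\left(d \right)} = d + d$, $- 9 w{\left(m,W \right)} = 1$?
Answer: $-35$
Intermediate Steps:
$w{\left(m,W \right)} = - \frac{1}{9}$ ($w{\left(m,W \right)} = \left(- \frac{1}{9}\right) 1 = - \frac{1}{9}$)
$O{\left(d \right)} = 2 d$
$U{\left(v,Y \right)} = - \frac{Y}{4}$
$a{\left(x \right)} = 1$
$Z = -7$
$z{\left(X \right)} = 2 X^{2}$ ($z{\left(X \right)} = X 2 X = 2 X^{2}$)
$z{\left(a{\left(w{\left(1,3 \right)} \right)} \right)} Z U{\left(-2,O{\left(-5 \right)} \right)} = 2 \cdot 1^{2} \left(-7\right) \left(- \frac{2 \left(-5\right)}{4}\right) = 2 \cdot 1 \left(-7\right) \left(\left(- \frac{1}{4}\right) \left(-10\right)\right) = 2 \left(-7\right) \frac{5}{2} = \left(-14\right) \frac{5}{2} = -35$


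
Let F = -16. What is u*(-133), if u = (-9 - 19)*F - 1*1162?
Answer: 94962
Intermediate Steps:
u = -714 (u = (-9 - 19)*(-16) - 1*1162 = -28*(-16) - 1162 = 448 - 1162 = -714)
u*(-133) = -714*(-133) = 94962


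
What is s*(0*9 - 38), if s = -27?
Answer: 1026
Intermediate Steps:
s*(0*9 - 38) = -27*(0*9 - 38) = -27*(0 - 38) = -27*(-38) = 1026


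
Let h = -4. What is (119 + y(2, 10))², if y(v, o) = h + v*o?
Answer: 18225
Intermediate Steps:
y(v, o) = -4 + o*v (y(v, o) = -4 + v*o = -4 + o*v)
(119 + y(2, 10))² = (119 + (-4 + 10*2))² = (119 + (-4 + 20))² = (119 + 16)² = 135² = 18225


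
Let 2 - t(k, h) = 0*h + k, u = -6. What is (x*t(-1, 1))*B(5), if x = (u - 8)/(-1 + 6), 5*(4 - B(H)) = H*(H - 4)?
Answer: -126/5 ≈ -25.200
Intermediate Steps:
B(H) = 4 - H*(-4 + H)/5 (B(H) = 4 - H*(H - 4)/5 = 4 - H*(-4 + H)/5)
t(k, h) = 2 - k (t(k, h) = 2 - (0*h + k) = 2 - (0 + k) = 2 - k)
x = -14/5 (x = (-6 - 8)/(-1 + 6) = -14/5 ≈ -2.8000)
(x*t(-1, 1))*B(5) = (-14*(2 - 1*(-1))/5)*(4 - ⅕*5² + (⅘)*5) = (-14*(2 + 1)/5)*(4 - ⅕*25 + 4) = (-14/5*3)*(4 - 5 + 4) = -42/5*3 = -126/5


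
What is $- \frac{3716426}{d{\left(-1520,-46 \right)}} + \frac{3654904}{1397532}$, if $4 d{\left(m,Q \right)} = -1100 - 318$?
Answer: $\frac{2597559962050}{247712547} \approx 10486.0$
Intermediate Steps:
$d{\left(m,Q \right)} = - \frac{709}{2}$ ($d{\left(m,Q \right)} = \frac{-1100 - 318}{4} = \frac{1}{4} \left(-1418\right) = - \frac{709}{2}$)
$- \frac{3716426}{d{\left(-1520,-46 \right)}} + \frac{3654904}{1397532} = - \frac{3716426}{- \frac{709}{2}} + \frac{3654904}{1397532} = \left(-3716426\right) \left(- \frac{2}{709}\right) + 3654904 \cdot \frac{1}{1397532} = \frac{7432852}{709} + \frac{913726}{349383} = \frac{2597559962050}{247712547}$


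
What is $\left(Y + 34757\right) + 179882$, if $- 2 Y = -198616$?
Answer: $313947$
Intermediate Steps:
$Y = 99308$ ($Y = \left(- \frac{1}{2}\right) \left(-198616\right) = 99308$)
$\left(Y + 34757\right) + 179882 = \left(99308 + 34757\right) + 179882 = 134065 + 179882 = 313947$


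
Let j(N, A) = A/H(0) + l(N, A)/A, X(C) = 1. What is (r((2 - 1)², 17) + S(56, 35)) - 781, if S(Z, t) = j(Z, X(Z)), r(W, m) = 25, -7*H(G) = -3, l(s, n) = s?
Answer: -2093/3 ≈ -697.67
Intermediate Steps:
H(G) = 3/7 (H(G) = -⅐*(-3) = 3/7)
j(N, A) = 7*A/3 + N/A (j(N, A) = A/(3/7) + N/A = A*(7/3) + N/A = 7*A/3 + N/A)
S(Z, t) = 7/3 + Z (S(Z, t) = (7/3)*1 + Z/1 = 7/3 + Z*1 = 7/3 + Z)
(r((2 - 1)², 17) + S(56, 35)) - 781 = (25 + (7/3 + 56)) - 781 = (25 + 175/3) - 781 = 250/3 - 781 = -2093/3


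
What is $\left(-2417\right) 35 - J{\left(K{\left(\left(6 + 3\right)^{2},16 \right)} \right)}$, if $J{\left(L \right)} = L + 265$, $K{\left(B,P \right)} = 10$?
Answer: $-84870$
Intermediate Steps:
$J{\left(L \right)} = 265 + L$
$\left(-2417\right) 35 - J{\left(K{\left(\left(6 + 3\right)^{2},16 \right)} \right)} = \left(-2417\right) 35 - \left(265 + 10\right) = -84595 - 275 = -84870$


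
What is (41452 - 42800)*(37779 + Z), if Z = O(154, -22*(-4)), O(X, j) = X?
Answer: -51133684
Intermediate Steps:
Z = 154
(41452 - 42800)*(37779 + Z) = (41452 - 42800)*(37779 + 154) = -1348*37933 = -51133684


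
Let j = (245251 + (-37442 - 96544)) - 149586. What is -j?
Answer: 38321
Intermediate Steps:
j = -38321 (j = (245251 - 133986) - 149586 = 111265 - 149586 = -38321)
-j = -1*(-38321) = 38321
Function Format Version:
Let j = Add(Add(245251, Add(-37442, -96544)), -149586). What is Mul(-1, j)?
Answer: 38321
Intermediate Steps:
j = -38321 (j = Add(Add(245251, -133986), -149586) = Add(111265, -149586) = -38321)
Mul(-1, j) = Mul(-1, -38321) = 38321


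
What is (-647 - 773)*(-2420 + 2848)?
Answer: -607760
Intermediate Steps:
(-647 - 773)*(-2420 + 2848) = -1420*428 = -607760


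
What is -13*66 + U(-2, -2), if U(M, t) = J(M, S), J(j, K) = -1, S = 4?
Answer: -859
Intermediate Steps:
U(M, t) = -1
-13*66 + U(-2, -2) = -13*66 - 1 = -858 - 1 = -859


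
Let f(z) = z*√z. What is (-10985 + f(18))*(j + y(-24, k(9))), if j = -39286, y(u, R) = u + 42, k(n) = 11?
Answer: 431358980 - 2120472*√2 ≈ 4.2836e+8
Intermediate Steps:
f(z) = z^(3/2)
y(u, R) = 42 + u
(-10985 + f(18))*(j + y(-24, k(9))) = (-10985 + 18^(3/2))*(-39286 + (42 - 24)) = (-10985 + 54*√2)*(-39286 + 18) = (-10985 + 54*√2)*(-39268) = 431358980 - 2120472*√2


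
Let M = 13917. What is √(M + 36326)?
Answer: √50243 ≈ 224.15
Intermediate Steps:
√(M + 36326) = √(13917 + 36326) = √50243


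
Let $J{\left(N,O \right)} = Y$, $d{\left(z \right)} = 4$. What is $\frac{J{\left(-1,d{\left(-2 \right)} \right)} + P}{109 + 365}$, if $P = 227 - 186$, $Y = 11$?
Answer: $\frac{26}{237} \approx 0.1097$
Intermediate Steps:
$J{\left(N,O \right)} = 11$
$P = 41$ ($P = 227 - 186 = 41$)
$\frac{J{\left(-1,d{\left(-2 \right)} \right)} + P}{109 + 365} = \frac{11 + 41}{109 + 365} = \frac{52}{474} = 52 \cdot \frac{1}{474} = \frac{26}{237}$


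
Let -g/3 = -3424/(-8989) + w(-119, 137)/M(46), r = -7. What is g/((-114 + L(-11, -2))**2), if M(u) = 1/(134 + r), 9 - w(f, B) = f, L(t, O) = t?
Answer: -438385824/140453125 ≈ -3.1212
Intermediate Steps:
w(f, B) = 9 - f
M(u) = 1/127 (M(u) = 1/(134 - 7) = 1/127)
g = -438385824/8989 (g = -3*(-3424/(-8989) + (9 - 1*(-119))/(1/127)) = -3*(-3424*(-1/8989) + (9 + 119)*127) = -3*(3424/8989 + 128*127) = -3*(3424/8989 + 16256) = -3*146128608/8989 = -438385824/8989 ≈ -48769.)
g/((-114 + L(-11, -2))**2) = -438385824/(8989*(-114 - 11)**2) = -438385824/(8989*((-125)**2)) = -438385824/8989/15625 = -438385824/8989*1/15625 = -438385824/140453125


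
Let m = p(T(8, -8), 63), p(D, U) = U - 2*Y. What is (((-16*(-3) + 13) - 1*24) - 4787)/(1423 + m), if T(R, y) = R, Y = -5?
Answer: -2375/748 ≈ -3.1751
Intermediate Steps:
p(D, U) = 10 + U (p(D, U) = U - 2*(-5) = U + 10 = 10 + U)
m = 73 (m = 10 + 63 = 73)
(((-16*(-3) + 13) - 1*24) - 4787)/(1423 + m) = (((-16*(-3) + 13) - 1*24) - 4787)/(1423 + 73) = (((48 + 13) - 24) - 4787)/1496 = ((61 - 24) - 4787)*(1/1496) = (37 - 4787)*(1/1496) = -4750*1/1496 = -2375/748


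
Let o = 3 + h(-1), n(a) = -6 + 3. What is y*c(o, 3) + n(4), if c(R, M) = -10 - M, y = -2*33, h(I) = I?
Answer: 855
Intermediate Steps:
n(a) = -3
y = -66
o = 2 (o = 3 - 1 = 2)
y*c(o, 3) + n(4) = -66*(-10 - 1*3) - 3 = -66*(-10 - 3) - 3 = -66*(-13) - 3 = 858 - 3 = 855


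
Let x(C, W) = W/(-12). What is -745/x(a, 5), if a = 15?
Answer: 1788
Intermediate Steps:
x(C, W) = -W/12 (x(C, W) = W*(-1/12) = -W/12)
-745/x(a, 5) = -745/((-1/12*5)) = -745/(-5/12) = -745*(-12/5) = 1788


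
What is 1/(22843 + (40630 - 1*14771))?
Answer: 1/48702 ≈ 2.0533e-5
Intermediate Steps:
1/(22843 + (40630 - 1*14771)) = 1/(22843 + (40630 - 14771)) = 1/(22843 + 25859) = 1/48702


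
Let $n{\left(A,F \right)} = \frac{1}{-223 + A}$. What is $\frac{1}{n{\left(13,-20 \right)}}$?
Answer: $-210$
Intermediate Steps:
$\frac{1}{n{\left(13,-20 \right)}} = \frac{1}{\frac{1}{-223 + 13}} = \frac{1}{\frac{1}{-210}} = \frac{1}{- \frac{1}{210}} = -210$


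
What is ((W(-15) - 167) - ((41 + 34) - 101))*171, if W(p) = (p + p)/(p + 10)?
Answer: -23085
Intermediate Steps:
W(p) = 2*p/(10 + p) (W(p) = (2*p)/(10 + p) = 2*p/(10 + p))
((W(-15) - 167) - ((41 + 34) - 101))*171 = ((2*(-15)/(10 - 15) - 167) - ((41 + 34) - 101))*171 = ((2*(-15)/(-5) - 167) - (75 - 101))*171 = ((2*(-15)*(-⅕) - 167) - 1*(-26))*171 = ((6 - 167) + 26)*171 = (-161 + 26)*171 = -135*171 = -23085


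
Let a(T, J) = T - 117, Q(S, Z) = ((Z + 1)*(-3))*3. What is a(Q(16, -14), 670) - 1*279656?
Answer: -279656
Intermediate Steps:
Q(S, Z) = -9 - 9*Z (Q(S, Z) = ((1 + Z)*(-3))*3 = (-3 - 3*Z)*3 = -9 - 9*Z)
a(T, J) = -117 + T
a(Q(16, -14), 670) - 1*279656 = (-117 + (-9 - 9*(-14))) - 1*279656 = (-117 + (-9 + 126)) - 279656 = (-117 + 117) - 279656 = 0 - 279656 = -279656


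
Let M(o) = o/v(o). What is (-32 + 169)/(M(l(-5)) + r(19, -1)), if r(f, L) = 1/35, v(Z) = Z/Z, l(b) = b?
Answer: -4795/174 ≈ -27.557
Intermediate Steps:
v(Z) = 1
r(f, L) = 1/35
M(o) = o (M(o) = o/1 = o*1 = o)
(-32 + 169)/(M(l(-5)) + r(19, -1)) = (-32 + 169)/(-5 + 1/35) = 137/(-174/35) = 137*(-35/174) = -4795/174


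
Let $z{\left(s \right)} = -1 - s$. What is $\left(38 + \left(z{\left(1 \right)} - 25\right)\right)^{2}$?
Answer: $121$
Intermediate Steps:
$\left(38 + \left(z{\left(1 \right)} - 25\right)\right)^{2} = \left(38 - 27\right)^{2} = 11^{2} = 121$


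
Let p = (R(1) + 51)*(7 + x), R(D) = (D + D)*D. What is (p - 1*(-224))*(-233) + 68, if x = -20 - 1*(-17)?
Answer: -101520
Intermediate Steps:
R(D) = 2*D**2 (R(D) = (2*D)*D = 2*D**2)
x = -3 (x = -20 + 17 = -3)
p = 212 (p = (2*1**2 + 51)*(7 - 3) = (2*1 + 51)*4 = (2 + 51)*4 = 53*4 = 212)
(p - 1*(-224))*(-233) + 68 = (212 - 1*(-224))*(-233) + 68 = (212 + 224)*(-233) + 68 = 436*(-233) + 68 = -101588 + 68 = -101520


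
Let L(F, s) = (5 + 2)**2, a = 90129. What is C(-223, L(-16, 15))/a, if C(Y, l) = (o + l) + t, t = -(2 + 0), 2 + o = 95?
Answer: 140/90129 ≈ 0.0015533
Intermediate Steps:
o = 93 (o = -2 + 95 = 93)
t = -2 (t = -1*2 = -2)
L(F, s) = 49 (L(F, s) = 7**2 = 49)
C(Y, l) = 91 + l (C(Y, l) = (93 + l) - 2 = 91 + l)
C(-223, L(-16, 15))/a = (91 + 49)/90129 = 140*(1/90129) = 140/90129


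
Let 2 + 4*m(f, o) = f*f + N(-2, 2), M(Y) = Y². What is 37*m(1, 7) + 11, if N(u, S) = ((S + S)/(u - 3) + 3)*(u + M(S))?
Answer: 849/20 ≈ 42.450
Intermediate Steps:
N(u, S) = (3 + 2*S/(-3 + u))*(u + S²) (N(u, S) = ((S + S)/(u - 3) + 3)*(u + S²) = ((2*S)/(-3 + u) + 3)*(u + S²) = (2*S/(-3 + u) + 3)*(u + S²) = (3 + 2*S/(-3 + u))*(u + S²))
m(f, o) = ⅗ + f²/4 (m(f, o) = -½ + (f*f + (-9*(-2) - 9*2² + 2*2³ + 3*(-2)² + 2*2*(-2) + 3*(-2)*2²)/(-3 - 2))/4 = -½ + (f² + (18 - 9*4 + 2*8 + 3*4 - 8 + 3*(-2)*4)/(-5))/4 = -½ + (f² - (18 - 36 + 16 + 12 - 8 - 24)/5)/4 = -½ + (f² - ⅕*(-22))/4 = -½ + (f² + 22/5)/4 = -½ + (22/5 + f²)/4 = -½ + (11/10 + f²/4) = ⅗ + f²/4)
37*m(1, 7) + 11 = 37*(⅗ + (¼)*1²) + 11 = 37*(⅗ + (¼)*1) + 11 = 37*(⅗ + ¼) + 11 = 37*(17/20) + 11 = 629/20 + 11 = 849/20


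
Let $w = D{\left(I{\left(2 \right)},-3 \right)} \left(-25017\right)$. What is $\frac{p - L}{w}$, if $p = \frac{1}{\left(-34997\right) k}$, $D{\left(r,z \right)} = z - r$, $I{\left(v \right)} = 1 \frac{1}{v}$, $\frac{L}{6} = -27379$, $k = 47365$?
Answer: $\frac{544611975671938}{290283016690695} \approx 1.8761$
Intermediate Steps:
$L = -164274$ ($L = 6 \left(-27379\right) = -164274$)
$I{\left(v \right)} = \frac{1}{v}$
$w = \frac{175119}{2}$ ($w = \left(-3 - \frac{1}{2}\right) \left(-25017\right) = \left(- \frac{7}{2}\right) \left(-25017\right) = \frac{175119}{2} \approx 87560.0$)
$p = - \frac{1}{1657632905}$ ($p = \frac{1}{\left(-34997\right) 47365} = \left(- \frac{1}{34997}\right) \frac{1}{47365} = - \frac{1}{1657632905} \approx -6.0327 \cdot 10^{-10}$)
$\frac{p - L}{w} = \frac{- \frac{1}{1657632905} - -164274}{\frac{175119}{2}} = \left(- \frac{1}{1657632905} + 164274\right) \frac{2}{175119} = \frac{272305987835969}{1657632905} \cdot \frac{2}{175119} = \frac{544611975671938}{290283016690695}$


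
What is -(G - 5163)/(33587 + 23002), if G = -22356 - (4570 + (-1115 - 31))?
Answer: 30943/56589 ≈ 0.54680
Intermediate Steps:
G = -25780 (G = -22356 - (4570 - 1146) = -22356 - 1*3424 = -22356 - 3424 = -25780)
-(G - 5163)/(33587 + 23002) = -(-25780 - 5163)/(33587 + 23002) = -(-30943)/56589 = -1*(-30943/56589) = 30943/56589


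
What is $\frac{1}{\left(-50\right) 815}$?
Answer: $- \frac{1}{40750} \approx -2.454 \cdot 10^{-5}$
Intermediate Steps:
$\frac{1}{\left(-50\right) 815} = \frac{1}{-40750} = - \frac{1}{40750}$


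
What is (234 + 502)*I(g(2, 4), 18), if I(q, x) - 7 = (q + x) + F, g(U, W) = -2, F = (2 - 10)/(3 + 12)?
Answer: 248032/15 ≈ 16535.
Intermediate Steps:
F = -8/15 ≈ -0.53333
I(q, x) = 97/15 + q + x (I(q, x) = 7 + ((q + x) - 8/15) = 7 + (-8/15 + q + x) = 97/15 + q + x)
(234 + 502)*I(g(2, 4), 18) = (234 + 502)*(97/15 - 2 + 18) = 736*(337/15) = 248032/15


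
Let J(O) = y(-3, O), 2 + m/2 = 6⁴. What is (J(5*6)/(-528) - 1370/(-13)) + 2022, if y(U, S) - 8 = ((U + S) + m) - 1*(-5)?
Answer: 1214017/572 ≈ 2122.4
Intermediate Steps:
m = 2588 (m = -4 + 2*6⁴ = -4 + 2*1296 = -4 + 2592 = 2588)
y(U, S) = 2601 + S + U (y(U, S) = 8 + (((U + S) + 2588) - 1*(-5)) = 8 + (((S + U) + 2588) + 5) = 8 + ((2588 + S + U) + 5) = 8 + (2593 + S + U) = 2601 + S + U)
J(O) = 2598 + O (J(O) = 2601 + O - 3 = 2598 + O)
(J(5*6)/(-528) - 1370/(-13)) + 2022 = ((2598 + 5*6)/(-528) - 1370/(-13)) + 2022 = ((2598 + 30)*(-1/528) - 1370*(-1/13)) + 2022 = (2628*(-1/528) + 1370/13) + 2022 = (-219/44 + 1370/13) + 2022 = 57433/572 + 2022 = 1214017/572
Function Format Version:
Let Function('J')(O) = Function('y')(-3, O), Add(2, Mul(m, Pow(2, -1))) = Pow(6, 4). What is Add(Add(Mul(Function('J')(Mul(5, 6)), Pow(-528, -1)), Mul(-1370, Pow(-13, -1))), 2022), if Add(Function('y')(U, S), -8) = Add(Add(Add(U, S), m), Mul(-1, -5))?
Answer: Rational(1214017, 572) ≈ 2122.4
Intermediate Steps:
m = 2588 (m = Add(-4, Mul(2, Pow(6, 4))) = Add(-4, Mul(2, 1296)) = Add(-4, 2592) = 2588)
Function('y')(U, S) = Add(2601, S, U) (Function('y')(U, S) = Add(8, Add(Add(Add(U, S), 2588), Mul(-1, -5))) = Add(8, Add(Add(Add(S, U), 2588), 5)) = Add(8, Add(Add(2588, S, U), 5)) = Add(8, Add(2593, S, U)) = Add(2601, S, U))
Function('J')(O) = Add(2598, O) (Function('J')(O) = Add(2601, O, -3) = Add(2598, O))
Add(Add(Mul(Function('J')(Mul(5, 6)), Pow(-528, -1)), Mul(-1370, Pow(-13, -1))), 2022) = Add(Add(Mul(Add(2598, Mul(5, 6)), Pow(-528, -1)), Mul(-1370, Pow(-13, -1))), 2022) = Add(Add(Mul(Add(2598, 30), Rational(-1, 528)), Mul(-1370, Rational(-1, 13))), 2022) = Add(Add(Mul(2628, Rational(-1, 528)), Rational(1370, 13)), 2022) = Add(Add(Rational(-219, 44), Rational(1370, 13)), 2022) = Add(Rational(57433, 572), 2022) = Rational(1214017, 572)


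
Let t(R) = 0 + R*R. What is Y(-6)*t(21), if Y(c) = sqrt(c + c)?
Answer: 882*I*sqrt(3) ≈ 1527.7*I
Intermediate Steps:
Y(c) = sqrt(2)*sqrt(c) (Y(c) = sqrt(2*c) = sqrt(2)*sqrt(c))
t(R) = R**2 (t(R) = 0 + R**2 = R**2)
Y(-6)*t(21) = (sqrt(2)*sqrt(-6))*21**2 = (sqrt(2)*(I*sqrt(6)))*441 = (2*I*sqrt(3))*441 = 882*I*sqrt(3)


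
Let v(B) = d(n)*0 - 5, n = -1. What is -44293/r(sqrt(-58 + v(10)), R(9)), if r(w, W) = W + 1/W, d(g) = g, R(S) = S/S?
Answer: -44293/2 ≈ -22147.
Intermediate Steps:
R(S) = 1
v(B) = -5 (v(B) = -1*0 - 5 = 0 - 5 = -5)
-44293/r(sqrt(-58 + v(10)), R(9)) = -44293/(1 + 1/1) = -44293/(1 + 1) = -44293/2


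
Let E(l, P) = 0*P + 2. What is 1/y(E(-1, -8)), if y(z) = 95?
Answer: 1/95 ≈ 0.010526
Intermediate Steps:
E(l, P) = 2 (E(l, P) = 0 + 2 = 2)
1/y(E(-1, -8)) = 1/95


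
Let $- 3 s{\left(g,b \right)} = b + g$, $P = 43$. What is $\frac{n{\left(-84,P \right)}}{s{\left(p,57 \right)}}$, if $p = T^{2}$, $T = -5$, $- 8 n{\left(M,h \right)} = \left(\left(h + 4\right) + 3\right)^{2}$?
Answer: $\frac{1875}{164} \approx 11.433$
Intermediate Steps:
$n{\left(M,h \right)} = - \frac{\left(7 + h\right)^{2}}{8}$ ($n{\left(M,h \right)} = - \frac{\left(\left(h + 4\right) + 3\right)^{2}}{8} = - \frac{\left(\left(4 + h\right) + 3\right)^{2}}{8} = - \frac{\left(7 + h\right)^{2}}{8}$)
$p = 25$ ($p = \left(-5\right)^{2} = 25$)
$s{\left(g,b \right)} = - \frac{b}{3} - \frac{g}{3}$ ($s{\left(g,b \right)} = - \frac{b + g}{3} = - \frac{b}{3} - \frac{g}{3}$)
$\frac{n{\left(-84,P \right)}}{s{\left(p,57 \right)}} = \frac{\left(- \frac{1}{8}\right) \left(7 + 43\right)^{2}}{\left(- \frac{1}{3}\right) 57 - \frac{25}{3}} = \frac{\left(- \frac{1}{8}\right) 50^{2}}{-19 - \frac{25}{3}} = \frac{\left(- \frac{1}{8}\right) 2500}{- \frac{82}{3}} = \left(- \frac{625}{2}\right) \left(- \frac{3}{82}\right) = \frac{1875}{164}$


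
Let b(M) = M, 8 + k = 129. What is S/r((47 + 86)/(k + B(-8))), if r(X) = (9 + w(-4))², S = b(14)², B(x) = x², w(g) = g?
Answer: 196/25 ≈ 7.8400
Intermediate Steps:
k = 121 (k = -8 + 129 = 121)
S = 196 (S = 14² = 196)
r(X) = 25 (r(X) = (9 - 4)² = 5² = 25)
S/r((47 + 86)/(k + B(-8))) = 196/25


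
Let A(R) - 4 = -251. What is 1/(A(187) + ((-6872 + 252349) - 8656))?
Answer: 1/236574 ≈ 4.2270e-6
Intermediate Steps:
A(R) = -247 (A(R) = 4 - 251 = -247)
1/(A(187) + ((-6872 + 252349) - 8656)) = 1/(-247 + ((-6872 + 252349) - 8656)) = 1/(-247 + (245477 - 8656)) = 1/(-247 + 236821) = 1/236574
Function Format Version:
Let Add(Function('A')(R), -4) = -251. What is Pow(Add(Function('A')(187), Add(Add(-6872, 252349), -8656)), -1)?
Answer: Rational(1, 236574) ≈ 4.2270e-6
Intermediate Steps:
Function('A')(R) = -247 (Function('A')(R) = Add(4, -251) = -247)
Pow(Add(Function('A')(187), Add(Add(-6872, 252349), -8656)), -1) = Pow(Add(-247, Add(Add(-6872, 252349), -8656)), -1) = Pow(Add(-247, Add(245477, -8656)), -1) = Pow(Add(-247, 236821), -1) = Pow(236574, -1) = Rational(1, 236574)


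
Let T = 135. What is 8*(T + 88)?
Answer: 1784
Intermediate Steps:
8*(T + 88) = 8*(135 + 88) = 8*223 = 1784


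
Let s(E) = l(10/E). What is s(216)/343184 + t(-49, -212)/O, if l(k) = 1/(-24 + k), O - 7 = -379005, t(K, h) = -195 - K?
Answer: 16197543923/42060108799748 ≈ 0.00038510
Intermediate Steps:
O = -378998 (O = 7 - 379005 = -378998)
s(E) = 1/(-24 + 10/E)
s(216)/343184 + t(-49, -212)/O = -1*216/(-10 + 24*216)/343184 + (-195 - 1*(-49))/(-378998) = -1*216/(-10 + 5184)*(1/343184) + (-195 + 49)*(-1/378998) = -1*216/5174*(1/343184) - 146*(-1/378998) = -1*216*1/5174*(1/343184) + 73/189499 = -108/2587*1/343184 + 73/189499 = -27/221954252 + 73/189499 = 16197543923/42060108799748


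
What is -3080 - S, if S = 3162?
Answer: -6242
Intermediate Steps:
-3080 - S = -3080 - 1*3162 = -3080 - 3162 = -6242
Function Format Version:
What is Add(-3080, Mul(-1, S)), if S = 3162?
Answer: -6242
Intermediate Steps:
Add(-3080, Mul(-1, S)) = Add(-3080, Mul(-1, 3162)) = Add(-3080, -3162) = -6242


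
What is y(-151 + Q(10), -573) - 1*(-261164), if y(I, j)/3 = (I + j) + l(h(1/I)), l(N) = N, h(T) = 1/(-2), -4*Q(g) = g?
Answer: 258983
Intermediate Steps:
Q(g) = -g/4
h(T) = -1/2
y(I, j) = -3/2 + 3*I + 3*j (y(I, j) = 3*((I + j) - 1/2) = 3*(-1/2 + I + j) = -3/2 + 3*I + 3*j)
y(-151 + Q(10), -573) - 1*(-261164) = (-3/2 + 3*(-151 - 1/4*10) + 3*(-573)) - 1*(-261164) = (-3/2 + 3*(-151 - 5/2) - 1719) + 261164 = (-3/2 + 3*(-307/2) - 1719) + 261164 = (-3/2 - 921/2 - 1719) + 261164 = -2181 + 261164 = 258983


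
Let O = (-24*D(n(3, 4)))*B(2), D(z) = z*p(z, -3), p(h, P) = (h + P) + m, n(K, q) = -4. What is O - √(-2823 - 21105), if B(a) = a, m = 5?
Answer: -384 - 2*I*√5982 ≈ -384.0 - 154.69*I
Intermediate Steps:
p(h, P) = 5 + P + h (p(h, P) = (h + P) + 5 = (P + h) + 5 = 5 + P + h)
D(z) = z*(2 + z) (D(z) = z*(5 - 3 + z) = z*(2 + z))
O = -384 (O = -(-96)*(2 - 4)*2 = -(-96)*(-2)*2 = -24*8*2 = -192*2 = -384)
O - √(-2823 - 21105) = -384 - √(-2823 - 21105) = -384 - √(-23928) = -384 - 2*I*√5982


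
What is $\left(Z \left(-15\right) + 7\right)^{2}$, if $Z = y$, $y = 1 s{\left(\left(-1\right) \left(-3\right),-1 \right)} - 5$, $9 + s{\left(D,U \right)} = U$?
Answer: $53824$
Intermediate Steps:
$s{\left(D,U \right)} = -9 + U$
$y = -15$ ($y = 1 \left(-9 - 1\right) - 5 = 1 \left(-10\right) - 5 = -10 - 5 = -15$)
$Z = -15$
$\left(Z \left(-15\right) + 7\right)^{2} = \left(\left(-15\right) \left(-15\right) + 7\right)^{2} = \left(225 + 7\right)^{2} = 232^{2} = 53824$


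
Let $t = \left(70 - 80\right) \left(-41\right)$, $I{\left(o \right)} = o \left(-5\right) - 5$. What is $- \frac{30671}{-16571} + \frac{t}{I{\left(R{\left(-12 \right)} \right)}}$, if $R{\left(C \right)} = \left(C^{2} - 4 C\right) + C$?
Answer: $\frac{4192629}{2999351} \approx 1.3978$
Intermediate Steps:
$R{\left(C \right)} = C^{2} - 3 C$
$I{\left(o \right)} = -5 - 5 o$ ($I{\left(o \right)} = - 5 o - 5 = -5 - 5 o$)
$t = 410$ ($t = \left(-10\right) \left(-41\right) = 410$)
$- \frac{30671}{-16571} + \frac{t}{I{\left(R{\left(-12 \right)} \right)}} = - \frac{30671}{-16571} + \frac{410}{-5 - 5 \left(- 12 \left(-3 - 12\right)\right)} = \left(-30671\right) \left(- \frac{1}{16571}\right) + \frac{410}{-5 - 5 \left(\left(-12\right) \left(-15\right)\right)} = \frac{30671}{16571} + \frac{410}{-5 - 900} = \frac{30671}{16571} + \frac{410}{-905} = \frac{30671}{16571} + 410 \left(- \frac{1}{905}\right) = \frac{30671}{16571} - \frac{82}{181} = \frac{4192629}{2999351}$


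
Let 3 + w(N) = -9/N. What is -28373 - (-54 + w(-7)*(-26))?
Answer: -198545/7 ≈ -28364.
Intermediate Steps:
w(N) = -3 - 9/N
-28373 - (-54 + w(-7)*(-26)) = -28373 - (-54 + (-3 - 9/(-7))*(-26)) = -28373 - (-54 + (-3 - 9*(-⅐))*(-26)) = -28373 - (-54 + (-3 + 9/7)*(-26)) = -28373 - (-54 - 12/7*(-26)) = -28373 - (-54 + 312/7) = -28373 - 1*(-66/7) = -28373 + 66/7 = -198545/7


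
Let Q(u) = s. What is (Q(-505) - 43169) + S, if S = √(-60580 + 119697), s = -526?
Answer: -43695 + √59117 ≈ -43452.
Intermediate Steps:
Q(u) = -526
S = √59117 ≈ 243.14
(Q(-505) - 43169) + S = (-526 - 43169) + √59117 = -43695 + √59117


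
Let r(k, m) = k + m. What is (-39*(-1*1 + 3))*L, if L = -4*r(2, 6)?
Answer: 2496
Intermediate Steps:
L = -32 (L = -4*(2 + 6) = -4*8 = -32)
(-39*(-1*1 + 3))*L = -39*(-1*1 + 3)*(-32) = -39*(-1 + 3)*(-32) = -39*2*(-32) = -78*(-32) = 2496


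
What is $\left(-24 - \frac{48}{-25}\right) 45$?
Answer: $- \frac{4968}{5} \approx -993.6$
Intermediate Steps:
$\left(-24 - \frac{48}{-25}\right) 45 = \left(-24 - - \frac{48}{25}\right) 45 = \left(-24 + \frac{48}{25}\right) 45 = \left(- \frac{552}{25}\right) 45 = - \frac{4968}{5}$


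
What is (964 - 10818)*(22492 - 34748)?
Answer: 120770624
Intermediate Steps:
(964 - 10818)*(22492 - 34748) = -9854*(-12256) = 120770624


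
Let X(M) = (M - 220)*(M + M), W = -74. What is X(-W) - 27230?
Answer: -48838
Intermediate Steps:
X(M) = 2*M*(-220 + M) (X(M) = (-220 + M)*(2*M) = 2*M*(-220 + M))
X(-W) - 27230 = 2*(-1*(-74))*(-220 - 1*(-74)) - 27230 = 2*74*(-220 + 74) - 27230 = 2*74*(-146) - 27230 = -21608 - 27230 = -48838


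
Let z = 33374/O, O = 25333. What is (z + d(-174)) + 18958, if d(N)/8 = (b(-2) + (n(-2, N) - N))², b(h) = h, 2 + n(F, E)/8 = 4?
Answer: 694841164/2303 ≈ 3.0171e+5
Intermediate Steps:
n(F, E) = 16 (n(F, E) = -16 + 8*4 = -16 + 32 = 16)
z = 3034/2303 (z = 33374/25333 = 33374*(1/25333) = 3034/2303 ≈ 1.3174)
d(N) = 8*(14 - N)² (d(N) = 8*(-2 + (16 - N))² = 8*(14 - N)²)
(z + d(-174)) + 18958 = (3034/2303 + 8*(-14 - 174)²) + 18958 = (3034/2303 + 8*(-188)²) + 18958 = (3034/2303 + 8*35344) + 18958 = (3034/2303 + 282752) + 18958 = 651180890/2303 + 18958 = 694841164/2303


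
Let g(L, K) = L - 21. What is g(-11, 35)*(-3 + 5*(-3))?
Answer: 576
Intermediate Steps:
g(L, K) = -21 + L
g(-11, 35)*(-3 + 5*(-3)) = (-21 - 11)*(-3 + 5*(-3)) = -32*(-3 - 15) = -32*(-18) = 576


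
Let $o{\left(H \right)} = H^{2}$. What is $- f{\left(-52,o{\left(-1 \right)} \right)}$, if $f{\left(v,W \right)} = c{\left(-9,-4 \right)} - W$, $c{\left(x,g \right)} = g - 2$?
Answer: $7$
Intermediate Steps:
$c{\left(x,g \right)} = -2 + g$
$f{\left(v,W \right)} = -6 - W$ ($f{\left(v,W \right)} = \left(-2 - 4\right) - W = -6 - W$)
$- f{\left(-52,o{\left(-1 \right)} \right)} = - (-6 - \left(-1\right)^{2}) = - (-6 - 1) = \left(-1\right) \left(-7\right) = 7$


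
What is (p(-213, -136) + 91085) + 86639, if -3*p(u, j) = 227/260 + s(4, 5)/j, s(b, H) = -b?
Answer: 2356616251/13260 ≈ 1.7772e+5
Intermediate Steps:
p(u, j) = -227/780 + 4/(3*j) (p(u, j) = -(227/260 + (-1*4)/j)/3 = -(227*(1/260) - 4/j)/3 = -(227/260 - 4/j)/3 = -227/780 + 4/(3*j))
(p(-213, -136) + 91085) + 86639 = ((1/780)*(1040 - 227*(-136))/(-136) + 91085) + 86639 = ((1/780)*(-1/136)*(1040 + 30872) + 91085) + 86639 = ((1/780)*(-1/136)*31912 + 91085) + 86639 = (-3989/13260 + 91085) + 86639 = 1207783111/13260 + 86639 = 2356616251/13260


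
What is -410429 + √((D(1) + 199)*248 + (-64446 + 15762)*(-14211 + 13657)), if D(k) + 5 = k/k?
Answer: -410429 + 12*√187634 ≈ -4.0523e+5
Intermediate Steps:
D(k) = -4 (D(k) = -5 + k/k = -5 + 1 = -4)
-410429 + √((D(1) + 199)*248 + (-64446 + 15762)*(-14211 + 13657)) = -410429 + √((-4 + 199)*248 + (-64446 + 15762)*(-14211 + 13657)) = -410429 + √(195*248 - 48684*(-554)) = -410429 + √(48360 + 26970936) = -410429 + √27019296 = -410429 + 12*√187634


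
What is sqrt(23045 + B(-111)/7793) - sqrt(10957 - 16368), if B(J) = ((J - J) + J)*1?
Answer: sqrt(1399541550182)/7793 - I*sqrt(5411) ≈ 151.81 - 73.559*I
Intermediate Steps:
B(J) = J (B(J) = (0 + J)*1 = J*1 = J)
sqrt(23045 + B(-111)/7793) - sqrt(10957 - 16368) = sqrt(23045 - 111/7793) - sqrt(10957 - 16368) = sqrt(23045 - 111*1/7793) - sqrt(-5411) = sqrt(23045 - 111/7793) - I*sqrt(5411) = sqrt(179589574/7793) - I*sqrt(5411) = sqrt(1399541550182)/7793 - I*sqrt(5411)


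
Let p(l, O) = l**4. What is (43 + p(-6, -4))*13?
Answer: 17407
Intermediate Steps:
(43 + p(-6, -4))*13 = (43 + (-6)**4)*13 = (43 + 1296)*13 = 1339*13 = 17407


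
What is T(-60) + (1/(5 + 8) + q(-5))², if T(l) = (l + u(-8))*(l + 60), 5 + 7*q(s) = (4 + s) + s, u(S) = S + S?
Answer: 18496/8281 ≈ 2.2335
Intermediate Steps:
u(S) = 2*S
q(s) = -⅐ + 2*s/7 (q(s) = -5/7 + ((4 + s) + s)/7 = -5/7 + (4 + 2*s)/7 = -5/7 + (4/7 + 2*s/7) = -⅐ + 2*s/7)
T(l) = (-16 + l)*(60 + l) (T(l) = (l + 2*(-8))*(l + 60) = (l - 16)*(60 + l) = (-16 + l)*(60 + l))
T(-60) + (1/(5 + 8) + q(-5))² = (-960 + (-60)² + 44*(-60)) + (1/(5 + 8) + (-⅐ + (2/7)*(-5)))² = (-960 + 3600 - 2640) + (1/13 + (-⅐ - 10/7))² = 0 + (1/13 - 11/7)² = 0 + (-136/91)² = 0 + 18496/8281 = 18496/8281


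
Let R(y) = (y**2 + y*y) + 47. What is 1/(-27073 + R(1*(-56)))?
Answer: -1/20754 ≈ -4.8183e-5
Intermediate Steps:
R(y) = 47 + 2*y**2 (R(y) = (y**2 + y**2) + 47 = 2*y**2 + 47 = 47 + 2*y**2)
1/(-27073 + R(1*(-56))) = 1/(-27073 + (47 + 2*(1*(-56))**2)) = 1/(-27073 + (47 + 2*(-56)**2)) = 1/(-27073 + (47 + 2*3136)) = 1/(-27073 + (47 + 6272)) = 1/(-27073 + 6319) = 1/(-20754) = -1/20754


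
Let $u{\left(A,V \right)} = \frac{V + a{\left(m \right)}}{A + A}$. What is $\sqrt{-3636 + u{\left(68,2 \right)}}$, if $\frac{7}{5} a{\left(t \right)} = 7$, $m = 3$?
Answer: $\frac{i \sqrt{16812626}}{68} \approx 60.299 i$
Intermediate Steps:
$a{\left(t \right)} = 5$ ($a{\left(t \right)} = \frac{5}{7} \cdot 7 = 5$)
$u{\left(A,V \right)} = \frac{5 + V}{2 A}$ ($u{\left(A,V \right)} = \frac{V + 5}{A + A} = \frac{5 + V}{2 A}$)
$\sqrt{-3636 + u{\left(68,2 \right)}} = \sqrt{-3636 + \frac{5 + 2}{2 \cdot 68}} = \sqrt{-3636 + \frac{1}{2} \cdot \frac{1}{68} \cdot 7} = \sqrt{-3636 + \frac{7}{136}} = \sqrt{- \frac{494489}{136}} = \frac{i \sqrt{16812626}}{68}$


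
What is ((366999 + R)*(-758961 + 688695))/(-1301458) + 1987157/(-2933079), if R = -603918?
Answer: -24415290111821386/1908639564591 ≈ -12792.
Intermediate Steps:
((366999 + R)*(-758961 + 688695))/(-1301458) + 1987157/(-2933079) = ((366999 - 603918)*(-758961 + 688695))/(-1301458) + 1987157/(-2933079) = -236919*(-70266)*(-1/1301458) + 1987157*(-1/2933079) = 16647350454*(-1/1301458) - 1987157/2933079 = -8323675227/650729 - 1987157/2933079 = -24415290111821386/1908639564591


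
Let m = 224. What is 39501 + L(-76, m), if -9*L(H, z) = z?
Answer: 355285/9 ≈ 39476.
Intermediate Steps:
L(H, z) = -z/9
39501 + L(-76, m) = 39501 - ⅑*224 = 39501 - 224/9 = 355285/9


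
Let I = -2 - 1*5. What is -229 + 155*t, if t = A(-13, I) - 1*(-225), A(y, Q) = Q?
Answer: 33561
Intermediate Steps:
I = -7 (I = -2 - 5 = -7)
t = 218 (t = -7 - 1*(-225) = -7 + 225 = 218)
-229 + 155*t = -229 + 155*218 = -229 + 33790 = 33561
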